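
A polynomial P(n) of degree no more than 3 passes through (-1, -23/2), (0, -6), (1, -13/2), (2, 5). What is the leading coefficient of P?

3

Write P(n) = an^3 + bn^2 + cn + d. Substituting each data point gives a linear system:
  -a + b - c + d = -23/2
  d = -6
  a + b + c + d = -13/2
  8a + 4b + 2c + d = 5
Solving the system yields a = 3, b = -3, c = -1/2, d = -6.
So P(n) = 3n³ - 3n² - (1/2)n - 6.
The leading coefficient is 3.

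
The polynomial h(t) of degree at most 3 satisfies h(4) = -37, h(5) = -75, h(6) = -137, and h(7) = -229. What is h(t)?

Write h(t) = at^3 + bt^2 + ct + d. Substituting each data point gives a linear system:
  64a + 16b + 4c + d = -37
  125a + 25b + 5c + d = -75
  216a + 36b + 6c + d = -137
  343a + 49b + 7c + d = -229
Solving the system yields a = -1, b = 3, c = -4, d = -5.
So h(t) = -t³ + 3t² - 4t - 5.
Check: h(5) = -75. ✓

h(t) = -t^3 + 3t^2 - 4t - 5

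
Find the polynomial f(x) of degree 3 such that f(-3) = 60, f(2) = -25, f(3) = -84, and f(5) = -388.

Write f(x) = ax^3 + bx^2 + cx + d. Substituting each data point gives a linear system:
  -27a + 9b - 3c + d = 60
  8a + 4b + 2c + d = -25
  27a + 9b + 3c + d = -84
  125a + 25b + 5c + d = -388
Solving the system yields a = -3, b = -1, c = 3, d = -3.
So f(x) = -3x^3 - x^2 + 3x - 3.
Check: f(-3) = 60. ✓

f(x) = -3x^3 - x^2 + 3x - 3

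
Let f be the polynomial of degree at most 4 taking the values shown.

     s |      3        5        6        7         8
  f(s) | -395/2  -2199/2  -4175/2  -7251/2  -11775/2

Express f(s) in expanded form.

Using the Lagrange interpolation formula with nodes 3, 5, 6, 7, 8:
  L_0(s) = (s - 5)(s - 6)(s - 7)(s - 8) / 120
  L_1(s) = (s - 3)(s - 6)(s - 7)(s - 8) / -12
  L_2(s) = (s - 3)(s - 5)(s - 7)(s - 8) / 6
  L_3(s) = (s - 3)(s - 5)(s - 6)(s - 8) / -8
  L_4(s) = (s - 3)(s - 5)(s - 6)(s - 7) / 30
Then f(s) = -395/2·L_0(s) - 2199/2·L_1(s) - 4175/2·L_2(s) - 7251/2·L_3(s) - 11775/2·L_4(s).
Expanding and collecting terms gives f(s) = -s⁴ - 3s³ - 4s² + 1/2.
Check: f(7) = -7251/2. ✓

f(s) = -s^4 - 3s^3 - 4s^2 + 1/2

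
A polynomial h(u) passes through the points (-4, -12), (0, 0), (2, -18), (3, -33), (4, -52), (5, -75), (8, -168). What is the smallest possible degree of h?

2

Divided differences on the nodes -4, 0, 2, 3, 4, 5, 8:
  order 0: -12  0  -18  -33  -52  -75  -168
  order 1: 3  -9  -15  -19  -23  -31
  order 2: -2  -2  -2  -2  -2
  order 3: 0  0  0  0
  order 4: 0  0  0
  order 5: 0  0
  order 6: 0
The order-2 divided differences are all -2 (nonzero) and every higher order vanishes, so the data lies on a polynomial of degree exactly 2.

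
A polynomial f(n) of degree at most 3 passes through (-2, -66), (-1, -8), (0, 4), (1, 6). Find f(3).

124

Forward differences of the values at n = -2, -1, 0, 1:
  f  : -66  -8  4  6
  Δ  : 58  12  2
  Δ^2: -46  -10
  Δ^3: 36
The third differences are constant, confirming degree 3.
Interpolating (Newton forward form) and evaluating at n = 3 gives f(3) = 124.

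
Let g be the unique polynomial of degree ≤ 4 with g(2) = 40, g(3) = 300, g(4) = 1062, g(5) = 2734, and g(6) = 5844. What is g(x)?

g(x) = 5x^4 - 2x^3 - 6x^2 + 3x - 6

Write g(x) = ax^4 + bx^3 + cx^2 + dx + e. Substituting each data point gives a linear system:
  16a + 8b + 4c + 2d + e = 40
  81a + 27b + 9c + 3d + e = 300
  256a + 64b + 16c + 4d + e = 1062
  625a + 125b + 25c + 5d + e = 2734
  1296a + 216b + 36c + 6d + e = 5844
Solving the system yields a = 5, b = -2, c = -6, d = 3, e = -6.
So g(x) = 5x⁴ - 2x³ - 6x² + 3x - 6.
Check: g(4) = 1062. ✓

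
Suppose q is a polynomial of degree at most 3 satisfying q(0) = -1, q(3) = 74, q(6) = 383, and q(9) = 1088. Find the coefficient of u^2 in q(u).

Write q(u) = au^3 + bu^2 + cu + d. Substituting each data point gives a linear system:
  d = -1
  27a + 9b + 3c + d = 74
  216a + 36b + 6c + d = 383
  729a + 81b + 9c + d = 1088
Solving the system yields a = 1, b = 4, c = 4, d = -1.
So q(u) = u^3 + 4u^2 + 4u - 1.
The coefficient of u^2 is 4.

4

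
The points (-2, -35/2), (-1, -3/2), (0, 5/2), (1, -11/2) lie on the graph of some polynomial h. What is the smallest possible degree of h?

2

Forward differences of the values at x = -2, -1, 0, 1:
  h  : -35/2  -3/2  5/2  -11/2
  Δ  : 16  4  -8
  Δ^2: -12  -12
  Δ^3: 0
The second differences are constant (-12) and nonzero, while all higher differences vanish, so the minimal degree is 2.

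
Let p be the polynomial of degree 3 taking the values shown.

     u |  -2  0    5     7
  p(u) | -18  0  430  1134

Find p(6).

726

Using the Lagrange interpolation formula with nodes -2, 0, 5, 7:
  L_0(u) = u(u - 5)(u - 7) / -126
  L_1(u) = (u + 2)(u - 5)(u - 7) / 70
  L_2(u) = (u + 2)u(u - 7) / -70
  L_3(u) = (u + 2)u(u - 5) / 126
Then p(u) = -18·L_0(u) + 0·L_1(u) + 430·L_2(u) + 1134·L_3(u).
Expanding and collecting terms gives p(u) = 3u^3 + 2u^2 + u.
Evaluating at u = 6: p(6) = 726.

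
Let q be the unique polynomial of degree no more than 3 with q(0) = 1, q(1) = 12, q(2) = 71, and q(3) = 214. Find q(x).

q(x) = 6x^3 + 6x^2 - x + 1

Write q(x) = ax^3 + bx^2 + cx + d. Substituting each data point gives a linear system:
  d = 1
  a + b + c + d = 12
  8a + 4b + 2c + d = 71
  27a + 9b + 3c + d = 214
Solving the system yields a = 6, b = 6, c = -1, d = 1.
So q(x) = 6x^3 + 6x^2 - x + 1.
Check: q(3) = 214. ✓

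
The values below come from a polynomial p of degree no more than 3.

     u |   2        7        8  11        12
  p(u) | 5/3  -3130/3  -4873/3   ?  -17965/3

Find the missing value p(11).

-13630/3

The 4 known points determine the degree-3 polynomial uniquely.
Write p(u) = au^3 + bu^2 + cu + d. Substituting each data point gives a linear system:
  8a + 4b + 2c + d = 5/3
  343a + 49b + 7c + d = -3130/3
  512a + 64b + 8c + d = -4873/3
  1728a + 144b + 12c + d = -17965/3
Solving the system yields a = -4, b = 6, c = 5, d = -1/3.
So p(u) = -4u^3 + 6u^2 + 5u - 1/3.
Then p(11) = -13630/3.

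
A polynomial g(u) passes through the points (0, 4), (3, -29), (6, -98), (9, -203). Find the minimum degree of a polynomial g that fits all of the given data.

Forward differences of the values at u = 0, 3, 6, 9:
  g  : 4  -29  -98  -203
  Δ  : -33  -69  -105
  Δ^2: -36  -36
  Δ^3: 0
The second differences are constant (-36) and nonzero, while all higher differences vanish, so the minimal degree is 2.

2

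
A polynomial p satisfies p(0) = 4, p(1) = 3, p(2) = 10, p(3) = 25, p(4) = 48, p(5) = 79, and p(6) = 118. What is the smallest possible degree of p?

Forward differences of the values at s = 0, 1, 2, 3, 4, 5, 6:
  p  : 4  3  10  25  48  79  118
  Δ  : -1  7  15  23  31  39
  Δ^2: 8  8  8  8  8
  Δ^3: 0  0  0  0
  Δ^4: 0  0  0
  Δ^5: 0  0
  Δ^6: 0
The second differences are constant (8) and nonzero, while all higher differences vanish, so the minimal degree is 2.

2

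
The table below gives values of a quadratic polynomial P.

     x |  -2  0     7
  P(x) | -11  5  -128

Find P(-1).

0

Write P(x) = ax^2 + bx + c. Substituting each data point gives a linear system:
  4a - 2b + c = -11
  c = 5
  49a + 7b + c = -128
Solving the system yields a = -3, b = 2, c = 5.
So P(x) = -3x² + 2x + 5.
Then P(-1) = 0.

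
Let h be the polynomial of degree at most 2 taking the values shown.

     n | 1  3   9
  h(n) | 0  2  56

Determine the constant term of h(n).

Write h(n) = an^2 + bn + c. Substituting each data point gives a linear system:
  a + b + c = 0
  9a + 3b + c = 2
  81a + 9b + c = 56
Solving the system yields a = 1, b = -3, c = 2.
So h(n) = n^2 - 3n + 2.
The constant term is 2.

2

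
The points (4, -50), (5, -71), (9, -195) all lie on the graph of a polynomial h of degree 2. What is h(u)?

h(u) = -2u^2 - 3u - 6

Using the Lagrange interpolation formula with nodes 4, 5, 9:
  L_0(u) = (u - 5)(u - 9) / 5
  L_1(u) = (u - 4)(u - 9) / -4
  L_2(u) = (u - 4)(u - 5) / 20
Then h(u) = -50·L_0(u) - 71·L_1(u) - 195·L_2(u).
Expanding and collecting terms gives h(u) = -2u^2 - 3u - 6.
Check: h(5) = -71. ✓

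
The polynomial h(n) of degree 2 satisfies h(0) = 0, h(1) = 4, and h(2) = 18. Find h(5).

120

Using the Lagrange interpolation formula with nodes 0, 1, 2:
  L_0(n) = (n - 1)(n - 2) / 2
  L_1(n) = n(n - 2) / -1
  L_2(n) = n(n - 1) / 2
Then h(n) = 0·L_0(n) + 4·L_1(n) + 18·L_2(n).
Expanding and collecting terms gives h(n) = 5n² - n.
Evaluating at n = 5: h(5) = 120.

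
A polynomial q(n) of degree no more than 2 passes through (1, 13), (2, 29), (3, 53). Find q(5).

Write q(n) = an^2 + bn + c. Substituting each data point gives a linear system:
  a + b + c = 13
  4a + 2b + c = 29
  9a + 3b + c = 53
Solving the system yields a = 4, b = 4, c = 5.
So q(n) = 4n^2 + 4n + 5.
Then q(5) = 125.

125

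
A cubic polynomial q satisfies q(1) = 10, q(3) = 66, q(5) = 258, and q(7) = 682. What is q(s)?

Using the Lagrange interpolation formula with nodes 1, 3, 5, 7:
  L_0(s) = (s - 3)(s - 5)(s - 7) / -48
  L_1(s) = (s - 1)(s - 5)(s - 7) / 16
  L_2(s) = (s - 1)(s - 3)(s - 7) / -16
  L_3(s) = (s - 1)(s - 3)(s - 5) / 48
Then q(s) = 10·L_0(s) + 66·L_1(s) + 258·L_2(s) + 682·L_3(s).
Expanding and collecting terms gives q(s) = 2s^3 - s^2 + 6s + 3.
Check: q(7) = 682. ✓

q(s) = 2s^3 - s^2 + 6s + 3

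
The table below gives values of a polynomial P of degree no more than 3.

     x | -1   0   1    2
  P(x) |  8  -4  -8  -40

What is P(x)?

Write P(x) = ax^3 + bx^2 + cx + d. Substituting each data point gives a linear system:
  -a + b - c + d = 8
  d = -4
  a + b + c + d = -8
  8a + 4b + 2c + d = -40
Solving the system yields a = -6, b = 4, c = -2, d = -4.
So P(x) = -6x³ + 4x² - 2x - 4.
Check: P(2) = -40. ✓

P(x) = -6x^3 + 4x^2 - 2x - 4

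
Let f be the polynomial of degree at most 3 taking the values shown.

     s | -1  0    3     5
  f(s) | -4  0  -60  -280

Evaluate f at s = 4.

Using the Lagrange interpolation formula with nodes -1, 0, 3, 5:
  L_0(s) = s(s - 3)(s - 5) / -24
  L_1(s) = (s + 1)(s - 3)(s - 5) / 15
  L_2(s) = (s + 1)s(s - 5) / -24
  L_3(s) = (s + 1)s(s - 3) / 60
Then f(s) = -4·L_0(s) + 0·L_1(s) - 60·L_2(s) - 280·L_3(s).
Expanding and collecting terms gives f(s) = -2s^3 - 2s^2 + 4s.
Evaluating at s = 4: f(4) = -144.

-144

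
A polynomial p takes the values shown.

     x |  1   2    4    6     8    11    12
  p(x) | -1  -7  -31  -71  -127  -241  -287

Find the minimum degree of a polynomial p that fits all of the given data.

2

Divided differences on the nodes 1, 2, 4, 6, 8, 11, 12:
  order 0: -1  -7  -31  -71  -127  -241  -287
  order 1: -6  -12  -20  -28  -38  -46
  order 2: -2  -2  -2  -2  -2
  order 3: 0  0  0  0
  order 4: 0  0  0
  order 5: 0  0
  order 6: 0
The order-2 divided differences are all -2 (nonzero) and every higher order vanishes, so the data lies on a polynomial of degree exactly 2.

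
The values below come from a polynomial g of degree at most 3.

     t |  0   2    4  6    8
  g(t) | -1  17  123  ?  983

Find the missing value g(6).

On equispaced nodes a degree-3 polynomial has vanishing fourth forward difference, so
  g(0) - 4·g(2) + 6·g(4) - 4·g(6) + g(8) = 0.
Substituting the known values and solving for g(6):
  -4·g(6) = -1652
  g(6) = 413.

413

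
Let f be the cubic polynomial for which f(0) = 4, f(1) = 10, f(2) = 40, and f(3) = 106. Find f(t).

Using the Lagrange interpolation formula with nodes 0, 1, 2, 3:
  L_0(t) = (t - 1)(t - 2)(t - 3) / -6
  L_1(t) = t(t - 2)(t - 3) / 2
  L_2(t) = t(t - 1)(t - 3) / -2
  L_3(t) = t(t - 1)(t - 2) / 6
Then f(t) = 4·L_0(t) + 10·L_1(t) + 40·L_2(t) + 106·L_3(t).
Expanding and collecting terms gives f(t) = 2t^3 + 6t^2 - 2t + 4.
Check: f(3) = 106. ✓

f(t) = 2t^3 + 6t^2 - 2t + 4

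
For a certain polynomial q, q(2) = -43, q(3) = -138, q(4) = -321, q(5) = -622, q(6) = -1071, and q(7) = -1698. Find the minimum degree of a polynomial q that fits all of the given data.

Forward differences of the values at t = 2, 3, 4, 5, 6, 7:
  q  : -43  -138  -321  -622  -1071  -1698
  Δ  : -95  -183  -301  -449  -627
  Δ^2: -88  -118  -148  -178
  Δ^3: -30  -30  -30
  Δ^4: 0  0
  Δ^5: 0
The third differences are constant (-30) and nonzero, while all higher differences vanish, so the minimal degree is 3.

3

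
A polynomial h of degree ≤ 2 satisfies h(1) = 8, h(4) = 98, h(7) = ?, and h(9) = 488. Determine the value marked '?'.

The 3 known points determine the degree-2 polynomial uniquely.
Write h(s) = as^2 + bs + c. Substituting each data point gives a linear system:
  a + b + c = 8
  16a + 4b + c = 98
  81a + 9b + c = 488
Solving the system yields a = 6, b = 0, c = 2.
So h(s) = 6s² + 2.
Then h(7) = 296.

296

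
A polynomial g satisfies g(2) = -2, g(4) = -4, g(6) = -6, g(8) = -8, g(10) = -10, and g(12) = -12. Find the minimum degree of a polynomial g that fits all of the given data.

Forward differences of the values at s = 2, 4, 6, 8, 10, 12:
  g  : -2  -4  -6  -8  -10  -12
  Δ  : -2  -2  -2  -2  -2
  Δ^2: 0  0  0  0
  Δ^3: 0  0  0
  Δ^4: 0  0
  Δ^5: 0
The first differences are constant (-2) and nonzero, while all higher differences vanish, so the minimal degree is 1.

1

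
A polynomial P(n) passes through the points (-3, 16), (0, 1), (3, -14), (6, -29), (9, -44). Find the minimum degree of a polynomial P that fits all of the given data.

Forward differences of the values at n = -3, 0, 3, 6, 9:
  P  : 16  1  -14  -29  -44
  Δ  : -15  -15  -15  -15
  Δ^2: 0  0  0
  Δ^3: 0  0
  Δ^4: 0
The first differences are constant (-15) and nonzero, while all higher differences vanish, so the minimal degree is 1.

1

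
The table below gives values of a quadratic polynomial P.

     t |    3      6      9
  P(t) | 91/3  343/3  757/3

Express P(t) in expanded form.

Using the Lagrange interpolation formula with nodes 3, 6, 9:
  L_0(t) = (t - 6)(t - 9) / 18
  L_1(t) = (t - 3)(t - 9) / -9
  L_2(t) = (t - 3)(t - 6) / 18
Then P(t) = 91/3·L_0(t) + 343/3·L_1(t) + 757/3·L_2(t).
Expanding and collecting terms gives P(t) = 3t^2 + t + 1/3.
Check: P(9) = 757/3. ✓

P(t) = 3t^2 + t + 1/3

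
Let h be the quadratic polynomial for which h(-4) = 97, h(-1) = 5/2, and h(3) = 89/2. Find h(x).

h(x) = 6x^2 - (3/2)x - 5

Write h(x) = ax^2 + bx + c. Substituting each data point gives a linear system:
  16a - 4b + c = 97
  a - b + c = 5/2
  9a + 3b + c = 89/2
Solving the system yields a = 6, b = -3/2, c = -5.
So h(x) = 6x² - (3/2)x - 5.
Check: h(3) = 89/2. ✓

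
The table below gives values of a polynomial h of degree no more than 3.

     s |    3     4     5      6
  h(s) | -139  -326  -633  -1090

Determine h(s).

Using the Lagrange interpolation formula with nodes 3, 4, 5, 6:
  L_0(s) = (s - 4)(s - 5)(s - 6) / -6
  L_1(s) = (s - 3)(s - 5)(s - 6) / 2
  L_2(s) = (s - 3)(s - 4)(s - 6) / -2
  L_3(s) = (s - 3)(s - 4)(s - 5) / 6
Then h(s) = -139·L_0(s) - 326·L_1(s) - 633·L_2(s) - 1090·L_3(s).
Expanding and collecting terms gives h(s) = -5s³ - 2s + 2.
Check: h(4) = -326. ✓

h(s) = -5s^3 - 2s + 2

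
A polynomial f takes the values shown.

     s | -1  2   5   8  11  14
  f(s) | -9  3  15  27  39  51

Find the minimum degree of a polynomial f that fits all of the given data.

1

Forward differences of the values at s = -1, 2, 5, 8, 11, 14:
  f  : -9  3  15  27  39  51
  Δ  : 12  12  12  12  12
  Δ^2: 0  0  0  0
  Δ^3: 0  0  0
  Δ^4: 0  0
  Δ^5: 0
The first differences are constant (12) and nonzero, while all higher differences vanish, so the minimal degree is 1.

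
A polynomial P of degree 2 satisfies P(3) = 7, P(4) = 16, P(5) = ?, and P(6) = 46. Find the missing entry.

29

The 3 known points determine the degree-2 polynomial uniquely.
Write P(u) = au^2 + bu + c. Substituting each data point gives a linear system:
  9a + 3b + c = 7
  16a + 4b + c = 16
  36a + 6b + c = 46
Solving the system yields a = 2, b = -5, c = 4.
So P(u) = 2u^2 - 5u + 4.
Then P(5) = 29.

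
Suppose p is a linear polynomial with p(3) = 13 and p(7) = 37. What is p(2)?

Using the Lagrange interpolation formula with nodes 3, 7:
  L_0(s) = (s - 7) / -4
  L_1(s) = (s - 3) / 4
Then p(s) = 13·L_0(s) + 37·L_1(s).
Expanding and collecting terms gives p(s) = 6s - 5.
Evaluating at s = 2: p(2) = 7.

7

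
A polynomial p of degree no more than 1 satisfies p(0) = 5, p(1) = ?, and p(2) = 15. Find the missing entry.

10

The 2 known points determine the degree-1 polynomial uniquely.
Write p(s) = as + b. Substituting each data point gives a linear system:
  b = 5
  2a + b = 15
Solving the system yields a = 5, b = 5.
So p(s) = 5s + 5.
Then p(1) = 10.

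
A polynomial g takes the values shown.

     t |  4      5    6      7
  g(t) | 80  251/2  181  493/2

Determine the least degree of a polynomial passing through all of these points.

2

Forward differences of the values at t = 4, 5, 6, 7:
  g  : 80  251/2  181  493/2
  Δ  : 91/2  111/2  131/2
  Δ^2: 10  10
  Δ^3: 0
The second differences are constant (10) and nonzero, while all higher differences vanish, so the minimal degree is 2.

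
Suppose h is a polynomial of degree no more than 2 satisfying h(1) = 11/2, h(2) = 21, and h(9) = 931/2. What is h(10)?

577

Write h(s) = as^2 + bs + c. Substituting each data point gives a linear system:
  a + b + c = 11/2
  4a + 2b + c = 21
  81a + 9b + c = 931/2
Solving the system yields a = 6, b = -5/2, c = 2.
So h(s) = 6s² - (5/2)s + 2.
Then h(10) = 577.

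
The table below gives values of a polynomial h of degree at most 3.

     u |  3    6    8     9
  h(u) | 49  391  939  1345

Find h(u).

h(u) = 2u^3 - 2u^2 + 6u - 5

Using the Lagrange interpolation formula with nodes 3, 6, 8, 9:
  L_0(u) = (u - 6)(u - 8)(u - 9) / -90
  L_1(u) = (u - 3)(u - 8)(u - 9) / 18
  L_2(u) = (u - 3)(u - 6)(u - 9) / -10
  L_3(u) = (u - 3)(u - 6)(u - 8) / 18
Then h(u) = 49·L_0(u) + 391·L_1(u) + 939·L_2(u) + 1345·L_3(u).
Expanding and collecting terms gives h(u) = 2u^3 - 2u^2 + 6u - 5.
Check: h(8) = 939. ✓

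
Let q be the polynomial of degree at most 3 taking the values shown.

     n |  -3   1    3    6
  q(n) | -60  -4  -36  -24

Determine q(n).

q(n) = n^3 - 6n^2 - 5n + 6

Write q(n) = an^3 + bn^2 + cn + d. Substituting each data point gives a linear system:
  -27a + 9b - 3c + d = -60
  a + b + c + d = -4
  27a + 9b + 3c + d = -36
  216a + 36b + 6c + d = -24
Solving the system yields a = 1, b = -6, c = -5, d = 6.
So q(n) = n^3 - 6n^2 - 5n + 6.
Check: q(-3) = -60. ✓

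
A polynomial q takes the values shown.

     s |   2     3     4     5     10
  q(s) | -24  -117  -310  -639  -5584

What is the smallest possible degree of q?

Divided differences on the nodes 2, 3, 4, 5, 10:
  order 0: -24  -117  -310  -639  -5584
  order 1: -93  -193  -329  -989
  order 2: -50  -68  -110
  order 3: -6  -6
  order 4: 0
The order-3 divided differences are all -6 (nonzero) and every higher order vanishes, so the data lies on a polynomial of degree exactly 3.

3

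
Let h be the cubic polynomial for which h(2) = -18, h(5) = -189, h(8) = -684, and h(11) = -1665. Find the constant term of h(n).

-4

Write h(n) = an^3 + bn^2 + cn + d. Substituting each data point gives a linear system:
  8a + 4b + 2c + d = -18
  125a + 25b + 5c + d = -189
  512a + 64b + 8c + d = -684
  1331a + 121b + 11c + d = -1665
Solving the system yields a = -1, b = -3, c = 3, d = -4.
So h(n) = -n^3 - 3n^2 + 3n - 4.
The constant term is -4.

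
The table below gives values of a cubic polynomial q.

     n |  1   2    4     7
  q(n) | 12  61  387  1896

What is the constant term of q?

-1

Write q(n) = an^3 + bn^2 + cn + d. Substituting each data point gives a linear system:
  a + b + c + d = 12
  8a + 4b + 2c + d = 61
  64a + 16b + 4c + d = 387
  343a + 49b + 7c + d = 1896
Solving the system yields a = 5, b = 3, c = 5, d = -1.
So q(n) = 5n^3 + 3n^2 + 5n - 1.
The constant term is -1.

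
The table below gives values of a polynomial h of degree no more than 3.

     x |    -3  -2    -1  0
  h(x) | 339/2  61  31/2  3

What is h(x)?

h(x) = -5x^3 + (3/2)x^2 - 6x + 3

Using the Lagrange interpolation formula with nodes -3, -2, -1, 0:
  L_0(x) = (x + 2)(x + 1)x / -6
  L_1(x) = (x + 3)(x + 1)x / 2
  L_2(x) = (x + 3)(x + 2)x / -2
  L_3(x) = (x + 3)(x + 2)(x + 1) / 6
Then h(x) = 339/2·L_0(x) + 61·L_1(x) + 31/2·L_2(x) + 3·L_3(x).
Expanding and collecting terms gives h(x) = -5x^3 + (3/2)x^2 - 6x + 3.
Check: h(-2) = 61. ✓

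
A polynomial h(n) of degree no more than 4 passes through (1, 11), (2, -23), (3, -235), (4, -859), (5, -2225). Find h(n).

Write h(n) = an^4 + bn^3 + cn^2 + dn + e. Substituting each data point gives a linear system:
  a + b + c + d + e = 11
  16a + 8b + 4c + 2d + e = -23
  81a + 27b + 9c + 3d + e = -235
  256a + 64b + 16c + 4d + e = -859
  625a + 125b + 25c + 5d + e = -2225
Solving the system yields a = -4, b = 1, c = 5, d = 4, e = 5.
So h(n) = -4n⁴ + n³ + 5n² + 4n + 5.
Check: h(5) = -2225. ✓

h(n) = -4n^4 + n^3 + 5n^2 + 4n + 5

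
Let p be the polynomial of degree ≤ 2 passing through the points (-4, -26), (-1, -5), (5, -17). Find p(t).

Write p(t) = at^2 + bt + c. Substituting each data point gives a linear system:
  16a - 4b + c = -26
  a - b + c = -5
  25a + 5b + c = -17
Solving the system yields a = -1, b = 2, c = -2.
So p(t) = -t² + 2t - 2.
Check: p(-1) = -5. ✓

p(t) = -t^2 + 2t - 2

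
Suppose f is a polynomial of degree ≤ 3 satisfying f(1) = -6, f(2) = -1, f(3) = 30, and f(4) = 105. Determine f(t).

f(t) = 3t^3 - 5t^2 - t - 3

Write f(t) = at^3 + bt^2 + ct + d. Substituting each data point gives a linear system:
  a + b + c + d = -6
  8a + 4b + 2c + d = -1
  27a + 9b + 3c + d = 30
  64a + 16b + 4c + d = 105
Solving the system yields a = 3, b = -5, c = -1, d = -3.
So f(t) = 3t³ - 5t² - t - 3.
Check: f(1) = -6. ✓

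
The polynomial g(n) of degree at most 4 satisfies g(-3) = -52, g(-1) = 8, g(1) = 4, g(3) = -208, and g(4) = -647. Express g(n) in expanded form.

g(n) = -2n^4 - 3n^3 + 3n^2 + n + 5

Using the Lagrange interpolation formula with nodes -3, -1, 1, 3, 4:
  L_0(n) = (n + 1)(n - 1)(n - 3)(n - 4) / 336
  L_1(n) = (n + 3)(n - 1)(n - 3)(n - 4) / -80
  L_2(n) = (n + 3)(n + 1)(n - 3)(n - 4) / 48
  L_3(n) = (n + 3)(n + 1)(n - 1)(n - 4) / -48
  L_4(n) = (n + 3)(n + 1)(n - 1)(n - 3) / 105
Then g(n) = -52·L_0(n) + 8·L_1(n) + 4·L_2(n) - 208·L_3(n) - 647·L_4(n).
Expanding and collecting terms gives g(n) = -2n^4 - 3n^3 + 3n^2 + n + 5.
Check: g(-1) = 8. ✓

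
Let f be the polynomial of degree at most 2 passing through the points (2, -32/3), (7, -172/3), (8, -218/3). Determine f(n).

Write f(n) = an^2 + bn + c. Substituting each data point gives a linear system:
  4a + 2b + c = -32/3
  49a + 7b + c = -172/3
  64a + 8b + c = -218/3
Solving the system yields a = -1, b = -1/3, c = -6.
So f(n) = -n^2 - (1/3)n - 6.
Check: f(7) = -172/3. ✓

f(n) = -n^2 - (1/3)n - 6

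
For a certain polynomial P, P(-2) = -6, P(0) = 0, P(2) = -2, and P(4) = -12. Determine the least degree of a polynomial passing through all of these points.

Forward differences of the values at s = -2, 0, 2, 4:
  P  : -6  0  -2  -12
  Δ  : 6  -2  -10
  Δ^2: -8  -8
  Δ^3: 0
The second differences are constant (-8) and nonzero, while all higher differences vanish, so the minimal degree is 2.

2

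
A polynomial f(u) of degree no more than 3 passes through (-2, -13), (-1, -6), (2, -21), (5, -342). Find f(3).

-78

Write f(u) = au^3 + bu^2 + cu + d. Substituting each data point gives a linear system:
  -8a + 4b - 2c + d = -13
  -a + b - c + d = -6
  8a + 4b + 2c + d = -21
  125a + 25b + 5c + d = -342
Solving the system yields a = -2, b = -5, c = 6, d = 3.
So f(u) = -2u³ - 5u² + 6u + 3.
Then f(3) = -78.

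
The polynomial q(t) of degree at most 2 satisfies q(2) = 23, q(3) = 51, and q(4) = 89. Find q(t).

Write q(t) = at^2 + bt + c. Substituting each data point gives a linear system:
  4a + 2b + c = 23
  9a + 3b + c = 51
  16a + 4b + c = 89
Solving the system yields a = 5, b = 3, c = -3.
So q(t) = 5t² + 3t - 3.
Check: q(3) = 51. ✓

q(t) = 5t^2 + 3t - 3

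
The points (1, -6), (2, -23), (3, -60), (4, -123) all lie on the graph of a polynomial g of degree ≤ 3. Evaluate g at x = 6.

Forward differences of the values at x = 1, 2, 3, 4:
  g  : -6  -23  -60  -123
  Δ  : -17  -37  -63
  Δ^2: -20  -26
  Δ^3: -6
The third differences are constant, confirming degree 3.
Interpolating (Newton forward form) and evaluating at x = 6 gives g(6) = -351.

-351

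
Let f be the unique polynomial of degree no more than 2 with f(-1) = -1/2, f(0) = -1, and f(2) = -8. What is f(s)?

f(s) = -s^2 - (3/2)s - 1

Using the Lagrange interpolation formula with nodes -1, 0, 2:
  L_0(s) = s(s - 2) / 3
  L_1(s) = (s + 1)(s - 2) / -2
  L_2(s) = (s + 1)s / 6
Then f(s) = -1/2·L_0(s) - 1·L_1(s) - 8·L_2(s).
Expanding and collecting terms gives f(s) = -s^2 - (3/2)s - 1.
Check: f(0) = -1. ✓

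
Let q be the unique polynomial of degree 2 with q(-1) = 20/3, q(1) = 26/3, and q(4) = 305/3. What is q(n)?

Write q(n) = an^2 + bn + c. Substituting each data point gives a linear system:
  a - b + c = 20/3
  a + b + c = 26/3
  16a + 4b + c = 305/3
Solving the system yields a = 6, b = 1, c = 5/3.
So q(n) = 6n^2 + n + 5/3.
Check: q(-1) = 20/3. ✓

q(n) = 6n^2 + n + 5/3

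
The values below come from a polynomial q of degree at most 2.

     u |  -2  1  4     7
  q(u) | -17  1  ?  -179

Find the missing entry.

The 3 known points determine the degree-2 polynomial uniquely.
Write q(u) = au^2 + bu + c. Substituting each data point gives a linear system:
  4a - 2b + c = -17
  a + b + c = 1
  49a + 7b + c = -179
Solving the system yields a = -4, b = 2, c = 3.
So q(u) = -4u^2 + 2u + 3.
Then q(4) = -53.

-53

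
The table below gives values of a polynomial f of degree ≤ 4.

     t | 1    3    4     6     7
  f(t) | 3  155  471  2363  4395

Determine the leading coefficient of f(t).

2

Write f(t) = at^4 + bt^3 + ct^2 + dt + e. Substituting each data point gives a linear system:
  a + b + c + d + e = 3
  81a + 27b + 9c + 3d + e = 155
  256a + 64b + 16c + 4d + e = 471
  1296a + 216b + 36c + 6d + e = 2363
  2401a + 343b + 49c + 7d + e = 4395
Solving the system yields a = 2, b = -2, c = 6, d = -2, e = -1.
So f(t) = 2t⁴ - 2t³ + 6t² - 2t - 1.
The leading coefficient is 2.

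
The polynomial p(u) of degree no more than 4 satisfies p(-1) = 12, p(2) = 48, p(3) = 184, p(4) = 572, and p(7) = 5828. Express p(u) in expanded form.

Write p(u) = au^4 + bu^3 + cu^2 + du + e. Substituting each data point gives a linear system:
  a - b + c - d + e = 12
  16a + 8b + 4c + 2d + e = 48
  81a + 27b + 9c + 3d + e = 184
  256a + 64b + 16c + 4d + e = 572
  2401a + 343b + 49c + 7d + e = 5828
Solving the system yields a = 3, b = -5, c = 6, d = 6, e = 4.
So p(u) = 3u⁴ - 5u³ + 6u² + 6u + 4.
Check: p(7) = 5828. ✓

p(u) = 3u^4 - 5u^3 + 6u^2 + 6u + 4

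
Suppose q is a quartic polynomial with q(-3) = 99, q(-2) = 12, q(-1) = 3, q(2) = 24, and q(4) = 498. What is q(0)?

6

Using the Lagrange interpolation formula with nodes -3, -2, -1, 2, 4:
  L_0(s) = (s + 2)(s + 1)(s - 2)(s - 4) / 70
  L_1(s) = (s + 3)(s + 1)(s - 2)(s - 4) / -24
  L_2(s) = (s + 3)(s + 2)(s - 2)(s - 4) / 30
  L_3(s) = (s + 3)(s + 2)(s + 1)(s - 4) / -120
  L_4(s) = (s + 3)(s + 2)(s + 1)(s - 2) / 420
Then q(s) = 99·L_0(s) + 12·L_1(s) + 3·L_2(s) + 24·L_3(s) + 498·L_4(s).
Expanding and collecting terms gives q(s) = 2s^4 + s^3 - 5s^2 - s + 6.
Evaluating at s = 0: q(0) = 6.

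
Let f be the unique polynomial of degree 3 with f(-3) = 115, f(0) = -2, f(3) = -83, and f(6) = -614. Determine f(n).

Write f(n) = an^3 + bn^2 + cn + d. Substituting each data point gives a linear system:
  -27a + 9b - 3c + d = 115
  d = -2
  27a + 9b + 3c + d = -83
  216a + 36b + 6c + d = -614
Solving the system yields a = -3, b = 2, c = -6, d = -2.
So f(n) = -3n^3 + 2n^2 - 6n - 2.
Check: f(3) = -83. ✓

f(n) = -3n^3 + 2n^2 - 6n - 2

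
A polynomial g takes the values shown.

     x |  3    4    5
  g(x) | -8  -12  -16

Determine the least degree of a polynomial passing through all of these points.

1

Forward differences of the values at x = 3, 4, 5:
  g  : -8  -12  -16
  Δ  : -4  -4
  Δ^2: 0
The first differences are constant (-4) and nonzero, while all higher differences vanish, so the minimal degree is 1.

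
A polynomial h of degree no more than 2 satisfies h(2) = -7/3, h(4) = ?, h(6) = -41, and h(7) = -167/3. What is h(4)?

-53/3

The 3 known points determine the degree-2 polynomial uniquely.
Write h(s) = as^2 + bs + c. Substituting each data point gives a linear system:
  4a + 2b + c = -7/3
  36a + 6b + c = -41
  49a + 7b + c = -167/3
Solving the system yields a = -1, b = -5/3, c = 5.
So h(s) = -s² - (5/3)s + 5.
Then h(4) = -53/3.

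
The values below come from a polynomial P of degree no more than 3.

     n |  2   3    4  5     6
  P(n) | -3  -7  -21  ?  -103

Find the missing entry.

On equispaced nodes a degree-3 polynomial has vanishing fourth forward difference, so
  P(2) - 4·P(3) + 6·P(4) - 4·P(5) + P(6) = 0.
Substituting the known values and solving for P(5):
  -4·P(5) = 204
  P(5) = -51.

-51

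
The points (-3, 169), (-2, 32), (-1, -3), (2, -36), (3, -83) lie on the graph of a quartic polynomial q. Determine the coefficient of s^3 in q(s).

Write q(s) = as^4 + bs^3 + cs^2 + ds + e. Substituting each data point gives a linear system:
  81a - 27b + 9c - 3d + e = 169
  16a - 8b + 4c - 2d + e = 32
  a - b + c - d + e = -3
  16a + 8b + 4c + 2d + e = -36
  81a + 27b + 9c + 3d + e = -83
Solving the system yields a = 1, b = -5, c = -4, d = 3, e = -2.
So q(s) = s^4 - 5s^3 - 4s^2 + 3s - 2.
The coefficient of s^3 is -5.

-5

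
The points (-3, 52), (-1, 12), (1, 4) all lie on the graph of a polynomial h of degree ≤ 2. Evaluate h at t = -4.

Forward differences of the values at t = -3, -1, 1:
  h  : 52  12  4
  Δ  : -40  -8
  Δ^2: 32
The second differences are constant, confirming degree 2.
Interpolating (Newton forward form) and evaluating at t = -4 gives h(-4) = 84.

84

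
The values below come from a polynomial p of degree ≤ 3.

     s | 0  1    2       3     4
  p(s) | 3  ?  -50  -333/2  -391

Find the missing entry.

On equispaced nodes a degree-3 polynomial has vanishing fourth forward difference, so
  p(0) - 4·p(1) + 6·p(2) - 4·p(3) + p(4) = 0.
Substituting the known values and solving for p(1):
  -4·p(1) = 22
  p(1) = -11/2.

-11/2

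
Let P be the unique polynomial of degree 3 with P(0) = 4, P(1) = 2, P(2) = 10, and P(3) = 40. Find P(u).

P(u) = 2u^3 - u^2 - 3u + 4

Write P(u) = au^3 + bu^2 + cu + d. Substituting each data point gives a linear system:
  d = 4
  a + b + c + d = 2
  8a + 4b + 2c + d = 10
  27a + 9b + 3c + d = 40
Solving the system yields a = 2, b = -1, c = -3, d = 4.
So P(u) = 2u³ - u² - 3u + 4.
Check: P(3) = 40. ✓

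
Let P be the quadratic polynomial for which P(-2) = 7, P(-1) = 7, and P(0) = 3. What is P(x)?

Using the Lagrange interpolation formula with nodes -2, -1, 0:
  L_0(x) = (x + 1)x / 2
  L_1(x) = (x + 2)x / -1
  L_2(x) = (x + 2)(x + 1) / 2
Then P(x) = 7·L_0(x) + 7·L_1(x) + 3·L_2(x).
Expanding and collecting terms gives P(x) = -2x^2 - 6x + 3.
Check: P(-2) = 7. ✓

P(x) = -2x^2 - 6x + 3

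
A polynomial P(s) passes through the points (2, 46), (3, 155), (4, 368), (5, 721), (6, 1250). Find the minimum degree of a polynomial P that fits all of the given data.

Forward differences of the values at s = 2, 3, 4, 5, 6:
  P  : 46  155  368  721  1250
  Δ  : 109  213  353  529
  Δ^2: 104  140  176
  Δ^3: 36  36
  Δ^4: 0
The third differences are constant (36) and nonzero, while all higher differences vanish, so the minimal degree is 3.

3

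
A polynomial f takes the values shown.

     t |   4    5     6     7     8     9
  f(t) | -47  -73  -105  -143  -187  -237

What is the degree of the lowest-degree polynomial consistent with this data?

2

Forward differences of the values at t = 4, 5, 6, 7, 8, 9:
  f  : -47  -73  -105  -143  -187  -237
  Δ  : -26  -32  -38  -44  -50
  Δ^2: -6  -6  -6  -6
  Δ^3: 0  0  0
  Δ^4: 0  0
  Δ^5: 0
The second differences are constant (-6) and nonzero, while all higher differences vanish, so the minimal degree is 2.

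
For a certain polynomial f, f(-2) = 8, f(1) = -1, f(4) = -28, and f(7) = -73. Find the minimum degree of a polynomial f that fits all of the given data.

2

Forward differences of the values at n = -2, 1, 4, 7:
  f  : 8  -1  -28  -73
  Δ  : -9  -27  -45
  Δ^2: -18  -18
  Δ^3: 0
The second differences are constant (-18) and nonzero, while all higher differences vanish, so the minimal degree is 2.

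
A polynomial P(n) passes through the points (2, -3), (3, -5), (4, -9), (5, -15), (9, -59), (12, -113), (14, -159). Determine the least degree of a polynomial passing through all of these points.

Divided differences on the nodes 2, 3, 4, 5, 9, 12, 14:
  order 0: -3  -5  -9  -15  -59  -113  -159
  order 1: -2  -4  -6  -11  -18  -23
  order 2: -1  -1  -1  -1  -1
  order 3: 0  0  0  0
  order 4: 0  0  0
  order 5: 0  0
  order 6: 0
The order-2 divided differences are all -1 (nonzero) and every higher order vanishes, so the data lies on a polynomial of degree exactly 2.

2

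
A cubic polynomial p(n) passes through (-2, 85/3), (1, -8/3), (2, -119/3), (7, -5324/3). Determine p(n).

p(n) = -5n^3 - (5/3)n^2 + 3n + 1

Using the Lagrange interpolation formula with nodes -2, 1, 2, 7:
  L_0(n) = (n - 1)(n - 2)(n - 7) / -108
  L_1(n) = (n + 2)(n - 2)(n - 7) / 18
  L_2(n) = (n + 2)(n - 1)(n - 7) / -20
  L_3(n) = (n + 2)(n - 1)(n - 2) / 270
Then p(n) = 85/3·L_0(n) - 8/3·L_1(n) - 119/3·L_2(n) - 5324/3·L_3(n).
Expanding and collecting terms gives p(n) = -5n³ - (5/3)n² + 3n + 1.
Check: p(2) = -119/3. ✓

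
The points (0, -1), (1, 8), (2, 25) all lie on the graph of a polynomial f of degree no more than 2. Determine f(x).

Write f(x) = ax^2 + bx + c. Substituting each data point gives a linear system:
  c = -1
  a + b + c = 8
  4a + 2b + c = 25
Solving the system yields a = 4, b = 5, c = -1.
So f(x) = 4x^2 + 5x - 1.
Check: f(2) = 25. ✓

f(x) = 4x^2 + 5x - 1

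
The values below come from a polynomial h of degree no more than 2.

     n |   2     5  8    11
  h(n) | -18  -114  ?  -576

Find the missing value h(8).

-300

The 3 known points determine the degree-2 polynomial uniquely.
Write h(n) = an^2 + bn + c. Substituting each data point gives a linear system:
  4a + 2b + c = -18
  25a + 5b + c = -114
  121a + 11b + c = -576
Solving the system yields a = -5, b = 3, c = -4.
So h(n) = -5n² + 3n - 4.
Then h(8) = -300.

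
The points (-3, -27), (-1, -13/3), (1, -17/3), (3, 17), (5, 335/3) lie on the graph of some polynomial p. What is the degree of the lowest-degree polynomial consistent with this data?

3

Forward differences of the values at x = -3, -1, 1, 3, 5:
  p  : -27  -13/3  -17/3  17  335/3
  Δ  : 68/3  -4/3  68/3  284/3
  Δ^2: -24  24  72
  Δ^3: 48  48
  Δ^4: 0
The third differences are constant (48) and nonzero, while all higher differences vanish, so the minimal degree is 3.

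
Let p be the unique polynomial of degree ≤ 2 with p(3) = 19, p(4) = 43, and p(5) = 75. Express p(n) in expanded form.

p(n) = 4n^2 - 4n - 5

Write p(n) = an^2 + bn + c. Substituting each data point gives a linear system:
  9a + 3b + c = 19
  16a + 4b + c = 43
  25a + 5b + c = 75
Solving the system yields a = 4, b = -4, c = -5.
So p(n) = 4n² - 4n - 5.
Check: p(4) = 43. ✓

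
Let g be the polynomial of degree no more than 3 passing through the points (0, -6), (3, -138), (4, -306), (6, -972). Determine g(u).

Write g(u) = au^3 + bu^2 + cu + d. Substituting each data point gives a linear system:
  d = -6
  27a + 9b + 3c + d = -138
  64a + 16b + 4c + d = -306
  216a + 36b + 6c + d = -972
Solving the system yields a = -4, b = -3, c = 1, d = -6.
So g(u) = -4u^3 - 3u^2 + u - 6.
Check: g(6) = -972. ✓

g(u) = -4u^3 - 3u^2 + u - 6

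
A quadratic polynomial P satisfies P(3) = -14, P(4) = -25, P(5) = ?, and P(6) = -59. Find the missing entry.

The 3 known points determine the degree-2 polynomial uniquely.
Write P(x) = ax^2 + bx + c. Substituting each data point gives a linear system:
  9a + 3b + c = -14
  16a + 4b + c = -25
  36a + 6b + c = -59
Solving the system yields a = -2, b = 3, c = -5.
So P(x) = -2x^2 + 3x - 5.
Then P(5) = -40.

-40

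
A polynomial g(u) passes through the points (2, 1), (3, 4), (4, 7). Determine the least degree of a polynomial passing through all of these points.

Forward differences of the values at u = 2, 3, 4:
  g  : 1  4  7
  Δ  : 3  3
  Δ^2: 0
The first differences are constant (3) and nonzero, while all higher differences vanish, so the minimal degree is 1.

1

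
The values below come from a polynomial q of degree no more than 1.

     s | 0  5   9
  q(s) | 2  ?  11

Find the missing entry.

7

The 2 known points determine the degree-1 polynomial uniquely.
Write q(s) = as + b. Substituting each data point gives a linear system:
  b = 2
  9a + b = 11
Solving the system yields a = 1, b = 2.
So q(s) = s + 2.
Then q(5) = 7.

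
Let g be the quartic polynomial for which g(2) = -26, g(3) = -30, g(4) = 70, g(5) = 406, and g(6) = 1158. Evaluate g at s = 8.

4870

Write g(s) = as^4 + bs^3 + cs^2 + ds + e. Substituting each data point gives a linear system:
  16a + 8b + 4c + 2d + e = -26
  81a + 27b + 9c + 3d + e = -30
  256a + 64b + 16c + 4d + e = 70
  625a + 125b + 25c + 5d + e = 406
  1296a + 216b + 36c + 6d + e = 1158
Solving the system yields a = 2, b = -6, c = -4, d = 0, e = 6.
So g(s) = 2s⁴ - 6s³ - 4s² + 6.
Then g(8) = 4870.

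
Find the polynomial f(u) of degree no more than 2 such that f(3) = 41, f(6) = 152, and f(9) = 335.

Using the Lagrange interpolation formula with nodes 3, 6, 9:
  L_0(u) = (u - 6)(u - 9) / 18
  L_1(u) = (u - 3)(u - 9) / -9
  L_2(u) = (u - 3)(u - 6) / 18
Then f(u) = 41·L_0(u) + 152·L_1(u) + 335·L_2(u).
Expanding and collecting terms gives f(u) = 4u^2 + u + 2.
Check: f(3) = 41. ✓

f(u) = 4u^2 + u + 2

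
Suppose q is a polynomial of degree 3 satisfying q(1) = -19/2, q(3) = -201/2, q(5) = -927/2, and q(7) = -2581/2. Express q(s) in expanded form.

q(s) = -4s^3 + 2s^2 - (3/2)s - 6

Using the Lagrange interpolation formula with nodes 1, 3, 5, 7:
  L_0(s) = (s - 3)(s - 5)(s - 7) / -48
  L_1(s) = (s - 1)(s - 5)(s - 7) / 16
  L_2(s) = (s - 1)(s - 3)(s - 7) / -16
  L_3(s) = (s - 1)(s - 3)(s - 5) / 48
Then q(s) = -19/2·L_0(s) - 201/2·L_1(s) - 927/2·L_2(s) - 2581/2·L_3(s).
Expanding and collecting terms gives q(s) = -4s^3 + 2s^2 - (3/2)s - 6.
Check: q(3) = -201/2. ✓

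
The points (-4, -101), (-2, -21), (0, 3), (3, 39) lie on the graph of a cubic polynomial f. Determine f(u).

Write f(u) = au^3 + bu^2 + cu + d. Substituting each data point gives a linear system:
  -64a + 16b - 4c + d = -101
  -8a + 4b - 2c + d = -21
  d = 3
  27a + 9b + 3c + d = 39
Solving the system yields a = 1, b = -1, c = 6, d = 3.
So f(u) = u³ - u² + 6u + 3.
Check: f(-4) = -101. ✓

f(u) = u^3 - u^2 + 6u + 3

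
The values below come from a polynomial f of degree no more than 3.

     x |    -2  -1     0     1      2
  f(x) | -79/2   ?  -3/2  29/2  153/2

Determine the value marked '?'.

-15/2

The 4 known points determine the degree-3 polynomial uniquely.
Write f(x) = ax^3 + bx^2 + cx + d. Substituting each data point gives a linear system:
  -8a + 4b - 2c + d = -79/2
  d = -3/2
  a + b + c + d = 29/2
  8a + 4b + 2c + d = 153/2
Solving the system yields a = 6, b = 5, c = 5, d = -3/2.
So f(x) = 6x^3 + 5x^2 + 5x - 3/2.
Then f(-1) = -15/2.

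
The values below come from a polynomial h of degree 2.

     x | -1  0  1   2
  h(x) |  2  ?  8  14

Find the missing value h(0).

4

The 3 known points determine the degree-2 polynomial uniquely.
Write h(x) = ax^2 + bx + c. Substituting each data point gives a linear system:
  a - b + c = 2
  a + b + c = 8
  4a + 2b + c = 14
Solving the system yields a = 1, b = 3, c = 4.
So h(x) = x^2 + 3x + 4.
Then h(0) = 4.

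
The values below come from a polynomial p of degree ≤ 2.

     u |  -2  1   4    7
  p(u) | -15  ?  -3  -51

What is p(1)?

9

The 3 known points determine the degree-2 polynomial uniquely.
Write p(u) = au^2 + bu + c. Substituting each data point gives a linear system:
  4a - 2b + c = -15
  16a + 4b + c = -3
  49a + 7b + c = -51
Solving the system yields a = -2, b = 6, c = 5.
So p(u) = -2u^2 + 6u + 5.
Then p(1) = 9.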